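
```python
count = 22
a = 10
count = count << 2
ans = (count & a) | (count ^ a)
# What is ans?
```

Answer: 90

Derivation:
Trace (tracking ans):
count = 22  # -> count = 22
a = 10  # -> a = 10
count = count << 2  # -> count = 88
ans = count & a | count ^ a  # -> ans = 90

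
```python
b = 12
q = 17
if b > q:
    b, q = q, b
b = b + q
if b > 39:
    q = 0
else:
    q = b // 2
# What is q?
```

Answer: 14

Derivation:
Trace (tracking q):
b = 12  # -> b = 12
q = 17  # -> q = 17
if b > q:  # condition is False
b = b + q  # -> b = 29
if b > 39:  # condition is False
else:
    q = b // 2  # -> q = 14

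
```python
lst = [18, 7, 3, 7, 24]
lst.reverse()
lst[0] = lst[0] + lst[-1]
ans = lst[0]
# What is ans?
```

Answer: 42

Derivation:
Trace (tracking ans):
lst = [18, 7, 3, 7, 24]  # -> lst = [18, 7, 3, 7, 24]
lst.reverse()  # -> lst = [24, 7, 3, 7, 18]
lst[0] = lst[0] + lst[-1]  # -> lst = [42, 7, 3, 7, 18]
ans = lst[0]  # -> ans = 42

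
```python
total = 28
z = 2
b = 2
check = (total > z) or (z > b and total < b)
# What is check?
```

Answer: True

Derivation:
Trace (tracking check):
total = 28  # -> total = 28
z = 2  # -> z = 2
b = 2  # -> b = 2
check = total > z or (z > b and total < b)  # -> check = True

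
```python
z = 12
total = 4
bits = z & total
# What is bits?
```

Answer: 4

Derivation:
Trace (tracking bits):
z = 12  # -> z = 12
total = 4  # -> total = 4
bits = z & total  # -> bits = 4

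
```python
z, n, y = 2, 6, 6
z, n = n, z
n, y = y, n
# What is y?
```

Trace (tracking y):
z, n, y = (2, 6, 6)  # -> z = 2, n = 6, y = 6
z, n = (n, z)  # -> z = 6, n = 2
n, y = (y, n)  # -> n = 6, y = 2

Answer: 2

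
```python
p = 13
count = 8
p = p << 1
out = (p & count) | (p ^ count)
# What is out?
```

Trace (tracking out):
p = 13  # -> p = 13
count = 8  # -> count = 8
p = p << 1  # -> p = 26
out = p & count | p ^ count  # -> out = 26

Answer: 26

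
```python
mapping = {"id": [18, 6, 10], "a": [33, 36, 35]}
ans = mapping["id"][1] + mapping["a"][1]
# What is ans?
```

Trace (tracking ans):
mapping = {'id': [18, 6, 10], 'a': [33, 36, 35]}  # -> mapping = {'id': [18, 6, 10], 'a': [33, 36, 35]}
ans = mapping['id'][1] + mapping['a'][1]  # -> ans = 42

Answer: 42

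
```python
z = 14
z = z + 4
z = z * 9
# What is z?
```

Answer: 162

Derivation:
Trace (tracking z):
z = 14  # -> z = 14
z = z + 4  # -> z = 18
z = z * 9  # -> z = 162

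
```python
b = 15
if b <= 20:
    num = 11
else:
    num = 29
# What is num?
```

Trace (tracking num):
b = 15  # -> b = 15
if b <= 20:  # condition is True
    num = 11  # -> num = 11

Answer: 11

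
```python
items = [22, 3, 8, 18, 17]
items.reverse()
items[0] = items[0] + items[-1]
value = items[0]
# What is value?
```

Trace (tracking value):
items = [22, 3, 8, 18, 17]  # -> items = [22, 3, 8, 18, 17]
items.reverse()  # -> items = [17, 18, 8, 3, 22]
items[0] = items[0] + items[-1]  # -> items = [39, 18, 8, 3, 22]
value = items[0]  # -> value = 39

Answer: 39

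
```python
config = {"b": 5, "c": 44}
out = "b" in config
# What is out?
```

Trace (tracking out):
config = {'b': 5, 'c': 44}  # -> config = {'b': 5, 'c': 44}
out = 'b' in config  # -> out = True

Answer: True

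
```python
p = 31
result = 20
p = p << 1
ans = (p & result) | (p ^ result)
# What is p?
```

Answer: 62

Derivation:
Trace (tracking p):
p = 31  # -> p = 31
result = 20  # -> result = 20
p = p << 1  # -> p = 62
ans = p & result | p ^ result  # -> ans = 62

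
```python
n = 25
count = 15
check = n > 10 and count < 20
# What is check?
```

Answer: True

Derivation:
Trace (tracking check):
n = 25  # -> n = 25
count = 15  # -> count = 15
check = n > 10 and count < 20  # -> check = True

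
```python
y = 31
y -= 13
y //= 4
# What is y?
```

Answer: 4

Derivation:
Trace (tracking y):
y = 31  # -> y = 31
y -= 13  # -> y = 18
y //= 4  # -> y = 4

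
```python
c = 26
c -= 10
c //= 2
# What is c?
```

Trace (tracking c):
c = 26  # -> c = 26
c -= 10  # -> c = 16
c //= 2  # -> c = 8

Answer: 8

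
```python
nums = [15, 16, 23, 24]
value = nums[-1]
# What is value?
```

Answer: 24

Derivation:
Trace (tracking value):
nums = [15, 16, 23, 24]  # -> nums = [15, 16, 23, 24]
value = nums[-1]  # -> value = 24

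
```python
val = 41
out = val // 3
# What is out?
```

Trace (tracking out):
val = 41  # -> val = 41
out = val // 3  # -> out = 13

Answer: 13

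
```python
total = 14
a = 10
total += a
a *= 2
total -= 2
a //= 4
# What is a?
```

Trace (tracking a):
total = 14  # -> total = 14
a = 10  # -> a = 10
total += a  # -> total = 24
a *= 2  # -> a = 20
total -= 2  # -> total = 22
a //= 4  # -> a = 5

Answer: 5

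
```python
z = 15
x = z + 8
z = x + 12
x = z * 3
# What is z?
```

Trace (tracking z):
z = 15  # -> z = 15
x = z + 8  # -> x = 23
z = x + 12  # -> z = 35
x = z * 3  # -> x = 105

Answer: 35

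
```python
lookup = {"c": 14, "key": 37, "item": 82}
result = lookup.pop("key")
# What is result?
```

Answer: 37

Derivation:
Trace (tracking result):
lookup = {'c': 14, 'key': 37, 'item': 82}  # -> lookup = {'c': 14, 'key': 37, 'item': 82}
result = lookup.pop('key')  # -> result = 37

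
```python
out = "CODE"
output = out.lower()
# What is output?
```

Trace (tracking output):
out = 'CODE'  # -> out = 'CODE'
output = out.lower()  # -> output = 'code'

Answer: 'code'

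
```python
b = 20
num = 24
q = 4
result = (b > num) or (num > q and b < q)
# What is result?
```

Trace (tracking result):
b = 20  # -> b = 20
num = 24  # -> num = 24
q = 4  # -> q = 4
result = b > num or (num > q and b < q)  # -> result = False

Answer: False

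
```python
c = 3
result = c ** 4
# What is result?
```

Trace (tracking result):
c = 3  # -> c = 3
result = c ** 4  # -> result = 81

Answer: 81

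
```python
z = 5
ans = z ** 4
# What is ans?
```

Answer: 625

Derivation:
Trace (tracking ans):
z = 5  # -> z = 5
ans = z ** 4  # -> ans = 625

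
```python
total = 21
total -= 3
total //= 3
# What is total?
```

Answer: 6

Derivation:
Trace (tracking total):
total = 21  # -> total = 21
total -= 3  # -> total = 18
total //= 3  # -> total = 6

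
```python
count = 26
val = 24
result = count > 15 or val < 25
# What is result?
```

Answer: True

Derivation:
Trace (tracking result):
count = 26  # -> count = 26
val = 24  # -> val = 24
result = count > 15 or val < 25  # -> result = True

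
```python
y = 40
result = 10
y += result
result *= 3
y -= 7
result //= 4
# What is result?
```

Answer: 7

Derivation:
Trace (tracking result):
y = 40  # -> y = 40
result = 10  # -> result = 10
y += result  # -> y = 50
result *= 3  # -> result = 30
y -= 7  # -> y = 43
result //= 4  # -> result = 7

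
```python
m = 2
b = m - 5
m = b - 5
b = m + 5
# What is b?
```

Trace (tracking b):
m = 2  # -> m = 2
b = m - 5  # -> b = -3
m = b - 5  # -> m = -8
b = m + 5  # -> b = -3

Answer: -3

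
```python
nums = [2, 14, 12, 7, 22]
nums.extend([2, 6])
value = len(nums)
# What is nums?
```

Trace (tracking nums):
nums = [2, 14, 12, 7, 22]  # -> nums = [2, 14, 12, 7, 22]
nums.extend([2, 6])  # -> nums = [2, 14, 12, 7, 22, 2, 6]
value = len(nums)  # -> value = 7

Answer: [2, 14, 12, 7, 22, 2, 6]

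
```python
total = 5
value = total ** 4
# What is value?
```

Trace (tracking value):
total = 5  # -> total = 5
value = total ** 4  # -> value = 625

Answer: 625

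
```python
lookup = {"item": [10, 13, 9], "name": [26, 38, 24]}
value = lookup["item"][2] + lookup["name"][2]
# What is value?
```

Answer: 33

Derivation:
Trace (tracking value):
lookup = {'item': [10, 13, 9], 'name': [26, 38, 24]}  # -> lookup = {'item': [10, 13, 9], 'name': [26, 38, 24]}
value = lookup['item'][2] + lookup['name'][2]  # -> value = 33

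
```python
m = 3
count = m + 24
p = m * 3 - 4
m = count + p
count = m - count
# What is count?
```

Answer: 5

Derivation:
Trace (tracking count):
m = 3  # -> m = 3
count = m + 24  # -> count = 27
p = m * 3 - 4  # -> p = 5
m = count + p  # -> m = 32
count = m - count  # -> count = 5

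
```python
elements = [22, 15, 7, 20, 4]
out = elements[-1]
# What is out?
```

Answer: 4

Derivation:
Trace (tracking out):
elements = [22, 15, 7, 20, 4]  # -> elements = [22, 15, 7, 20, 4]
out = elements[-1]  # -> out = 4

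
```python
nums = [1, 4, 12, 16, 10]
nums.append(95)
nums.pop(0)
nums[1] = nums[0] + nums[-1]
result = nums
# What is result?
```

Trace (tracking result):
nums = [1, 4, 12, 16, 10]  # -> nums = [1, 4, 12, 16, 10]
nums.append(95)  # -> nums = [1, 4, 12, 16, 10, 95]
nums.pop(0)  # -> nums = [4, 12, 16, 10, 95]
nums[1] = nums[0] + nums[-1]  # -> nums = [4, 99, 16, 10, 95]
result = nums  # -> result = [4, 99, 16, 10, 95]

Answer: [4, 99, 16, 10, 95]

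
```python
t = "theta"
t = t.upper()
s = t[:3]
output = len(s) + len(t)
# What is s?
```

Answer: 'THE'

Derivation:
Trace (tracking s):
t = 'theta'  # -> t = 'theta'
t = t.upper()  # -> t = 'THETA'
s = t[:3]  # -> s = 'THE'
output = len(s) + len(t)  # -> output = 8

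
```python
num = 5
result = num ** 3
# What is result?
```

Trace (tracking result):
num = 5  # -> num = 5
result = num ** 3  # -> result = 125

Answer: 125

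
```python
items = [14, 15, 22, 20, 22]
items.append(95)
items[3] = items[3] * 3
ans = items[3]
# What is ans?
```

Trace (tracking ans):
items = [14, 15, 22, 20, 22]  # -> items = [14, 15, 22, 20, 22]
items.append(95)  # -> items = [14, 15, 22, 20, 22, 95]
items[3] = items[3] * 3  # -> items = [14, 15, 22, 60, 22, 95]
ans = items[3]  # -> ans = 60

Answer: 60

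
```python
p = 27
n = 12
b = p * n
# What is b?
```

Trace (tracking b):
p = 27  # -> p = 27
n = 12  # -> n = 12
b = p * n  # -> b = 324

Answer: 324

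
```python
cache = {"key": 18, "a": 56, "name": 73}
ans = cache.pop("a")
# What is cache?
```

Answer: {'key': 18, 'name': 73}

Derivation:
Trace (tracking cache):
cache = {'key': 18, 'a': 56, 'name': 73}  # -> cache = {'key': 18, 'a': 56, 'name': 73}
ans = cache.pop('a')  # -> ans = 56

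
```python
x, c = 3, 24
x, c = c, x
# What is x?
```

Answer: 24

Derivation:
Trace (tracking x):
x, c = (3, 24)  # -> x = 3, c = 24
x, c = (c, x)  # -> x = 24, c = 3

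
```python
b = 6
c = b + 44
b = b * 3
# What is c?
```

Trace (tracking c):
b = 6  # -> b = 6
c = b + 44  # -> c = 50
b = b * 3  # -> b = 18

Answer: 50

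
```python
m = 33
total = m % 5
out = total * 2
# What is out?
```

Trace (tracking out):
m = 33  # -> m = 33
total = m % 5  # -> total = 3
out = total * 2  # -> out = 6

Answer: 6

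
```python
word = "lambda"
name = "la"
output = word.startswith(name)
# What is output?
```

Trace (tracking output):
word = 'lambda'  # -> word = 'lambda'
name = 'la'  # -> name = 'la'
output = word.startswith(name)  # -> output = True

Answer: True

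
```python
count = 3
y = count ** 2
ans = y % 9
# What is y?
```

Answer: 9

Derivation:
Trace (tracking y):
count = 3  # -> count = 3
y = count ** 2  # -> y = 9
ans = y % 9  # -> ans = 0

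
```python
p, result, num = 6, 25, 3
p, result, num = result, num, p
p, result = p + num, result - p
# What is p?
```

Answer: 31

Derivation:
Trace (tracking p):
p, result, num = (6, 25, 3)  # -> p = 6, result = 25, num = 3
p, result, num = (result, num, p)  # -> p = 25, result = 3, num = 6
p, result = (p + num, result - p)  # -> p = 31, result = -22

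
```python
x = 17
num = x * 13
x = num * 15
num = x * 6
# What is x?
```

Answer: 3315

Derivation:
Trace (tracking x):
x = 17  # -> x = 17
num = x * 13  # -> num = 221
x = num * 15  # -> x = 3315
num = x * 6  # -> num = 19890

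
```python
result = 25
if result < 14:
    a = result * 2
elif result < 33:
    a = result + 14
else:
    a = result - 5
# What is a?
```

Trace (tracking a):
result = 25  # -> result = 25
if result < 14:  # condition is False
elif result < 33:  # condition is True
    a = result + 14  # -> a = 39

Answer: 39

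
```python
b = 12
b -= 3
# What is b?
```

Trace (tracking b):
b = 12  # -> b = 12
b -= 3  # -> b = 9

Answer: 9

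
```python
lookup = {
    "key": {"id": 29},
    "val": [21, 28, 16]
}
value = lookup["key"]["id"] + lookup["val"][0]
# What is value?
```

Trace (tracking value):
lookup = {'key': {'id': 29}, 'val': [21, 28, 16]}  # -> lookup = {'key': {'id': 29}, 'val': [21, 28, 16]}
value = lookup['key']['id'] + lookup['val'][0]  # -> value = 50

Answer: 50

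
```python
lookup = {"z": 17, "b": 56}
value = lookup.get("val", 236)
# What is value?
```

Trace (tracking value):
lookup = {'z': 17, 'b': 56}  # -> lookup = {'z': 17, 'b': 56}
value = lookup.get('val', 236)  # -> value = 236

Answer: 236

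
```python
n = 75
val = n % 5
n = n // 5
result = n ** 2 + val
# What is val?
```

Trace (tracking val):
n = 75  # -> n = 75
val = n % 5  # -> val = 0
n = n // 5  # -> n = 15
result = n ** 2 + val  # -> result = 225

Answer: 0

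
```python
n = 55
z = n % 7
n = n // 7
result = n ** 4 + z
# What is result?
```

Trace (tracking result):
n = 55  # -> n = 55
z = n % 7  # -> z = 6
n = n // 7  # -> n = 7
result = n ** 4 + z  # -> result = 2407

Answer: 2407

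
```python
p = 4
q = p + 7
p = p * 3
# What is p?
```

Trace (tracking p):
p = 4  # -> p = 4
q = p + 7  # -> q = 11
p = p * 3  # -> p = 12

Answer: 12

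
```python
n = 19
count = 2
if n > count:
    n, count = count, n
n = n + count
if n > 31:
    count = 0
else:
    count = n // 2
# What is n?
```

Answer: 21

Derivation:
Trace (tracking n):
n = 19  # -> n = 19
count = 2  # -> count = 2
if n > count:  # condition is True
    n, count = (count, n)  # -> n = 2, count = 19
n = n + count  # -> n = 21
if n > 31:  # condition is False
else:
    count = n // 2  # -> count = 10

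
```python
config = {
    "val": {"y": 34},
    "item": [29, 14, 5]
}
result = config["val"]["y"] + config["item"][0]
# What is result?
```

Trace (tracking result):
config = {'val': {'y': 34}, 'item': [29, 14, 5]}  # -> config = {'val': {'y': 34}, 'item': [29, 14, 5]}
result = config['val']['y'] + config['item'][0]  # -> result = 63

Answer: 63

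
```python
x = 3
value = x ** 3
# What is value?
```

Answer: 27

Derivation:
Trace (tracking value):
x = 3  # -> x = 3
value = x ** 3  # -> value = 27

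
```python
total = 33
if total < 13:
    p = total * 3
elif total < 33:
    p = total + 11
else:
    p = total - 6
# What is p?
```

Answer: 27

Derivation:
Trace (tracking p):
total = 33  # -> total = 33
if total < 13:  # condition is False
elif total < 33:  # condition is False
else:
    p = total - 6  # -> p = 27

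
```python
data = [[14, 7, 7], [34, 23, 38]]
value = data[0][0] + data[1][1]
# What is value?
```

Answer: 37

Derivation:
Trace (tracking value):
data = [[14, 7, 7], [34, 23, 38]]  # -> data = [[14, 7, 7], [34, 23, 38]]
value = data[0][0] + data[1][1]  # -> value = 37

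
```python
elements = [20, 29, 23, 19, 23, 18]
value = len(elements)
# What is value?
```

Trace (tracking value):
elements = [20, 29, 23, 19, 23, 18]  # -> elements = [20, 29, 23, 19, 23, 18]
value = len(elements)  # -> value = 6

Answer: 6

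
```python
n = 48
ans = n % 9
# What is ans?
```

Answer: 3

Derivation:
Trace (tracking ans):
n = 48  # -> n = 48
ans = n % 9  # -> ans = 3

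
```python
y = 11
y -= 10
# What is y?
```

Trace (tracking y):
y = 11  # -> y = 11
y -= 10  # -> y = 1

Answer: 1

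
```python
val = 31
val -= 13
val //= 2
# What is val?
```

Answer: 9

Derivation:
Trace (tracking val):
val = 31  # -> val = 31
val -= 13  # -> val = 18
val //= 2  # -> val = 9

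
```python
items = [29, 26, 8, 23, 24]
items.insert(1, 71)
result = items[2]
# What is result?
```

Trace (tracking result):
items = [29, 26, 8, 23, 24]  # -> items = [29, 26, 8, 23, 24]
items.insert(1, 71)  # -> items = [29, 71, 26, 8, 23, 24]
result = items[2]  # -> result = 26

Answer: 26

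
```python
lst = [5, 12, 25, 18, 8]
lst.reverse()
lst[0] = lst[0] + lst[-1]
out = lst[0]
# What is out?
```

Answer: 13

Derivation:
Trace (tracking out):
lst = [5, 12, 25, 18, 8]  # -> lst = [5, 12, 25, 18, 8]
lst.reverse()  # -> lst = [8, 18, 25, 12, 5]
lst[0] = lst[0] + lst[-1]  # -> lst = [13, 18, 25, 12, 5]
out = lst[0]  # -> out = 13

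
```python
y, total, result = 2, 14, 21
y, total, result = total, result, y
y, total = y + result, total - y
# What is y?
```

Answer: 16

Derivation:
Trace (tracking y):
y, total, result = (2, 14, 21)  # -> y = 2, total = 14, result = 21
y, total, result = (total, result, y)  # -> y = 14, total = 21, result = 2
y, total = (y + result, total - y)  # -> y = 16, total = 7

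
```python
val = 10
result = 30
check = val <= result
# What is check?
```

Answer: True

Derivation:
Trace (tracking check):
val = 10  # -> val = 10
result = 30  # -> result = 30
check = val <= result  # -> check = True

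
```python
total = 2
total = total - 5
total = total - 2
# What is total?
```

Trace (tracking total):
total = 2  # -> total = 2
total = total - 5  # -> total = -3
total = total - 2  # -> total = -5

Answer: -5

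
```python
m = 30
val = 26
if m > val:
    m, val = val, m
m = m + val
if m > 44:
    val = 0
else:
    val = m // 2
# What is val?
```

Answer: 0

Derivation:
Trace (tracking val):
m = 30  # -> m = 30
val = 26  # -> val = 26
if m > val:  # condition is True
    m, val = (val, m)  # -> m = 26, val = 30
m = m + val  # -> m = 56
if m > 44:  # condition is True
    val = 0  # -> val = 0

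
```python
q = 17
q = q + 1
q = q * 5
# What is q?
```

Answer: 90

Derivation:
Trace (tracking q):
q = 17  # -> q = 17
q = q + 1  # -> q = 18
q = q * 5  # -> q = 90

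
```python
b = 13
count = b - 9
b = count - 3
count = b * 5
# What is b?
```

Answer: 1

Derivation:
Trace (tracking b):
b = 13  # -> b = 13
count = b - 9  # -> count = 4
b = count - 3  # -> b = 1
count = b * 5  # -> count = 5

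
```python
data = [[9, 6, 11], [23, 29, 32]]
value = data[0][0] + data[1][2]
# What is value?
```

Answer: 41

Derivation:
Trace (tracking value):
data = [[9, 6, 11], [23, 29, 32]]  # -> data = [[9, 6, 11], [23, 29, 32]]
value = data[0][0] + data[1][2]  # -> value = 41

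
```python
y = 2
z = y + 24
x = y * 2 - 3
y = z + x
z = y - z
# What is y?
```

Trace (tracking y):
y = 2  # -> y = 2
z = y + 24  # -> z = 26
x = y * 2 - 3  # -> x = 1
y = z + x  # -> y = 27
z = y - z  # -> z = 1

Answer: 27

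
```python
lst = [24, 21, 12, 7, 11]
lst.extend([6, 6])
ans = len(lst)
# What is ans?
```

Answer: 7

Derivation:
Trace (tracking ans):
lst = [24, 21, 12, 7, 11]  # -> lst = [24, 21, 12, 7, 11]
lst.extend([6, 6])  # -> lst = [24, 21, 12, 7, 11, 6, 6]
ans = len(lst)  # -> ans = 7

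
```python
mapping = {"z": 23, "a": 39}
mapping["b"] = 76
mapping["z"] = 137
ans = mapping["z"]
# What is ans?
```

Answer: 137

Derivation:
Trace (tracking ans):
mapping = {'z': 23, 'a': 39}  # -> mapping = {'z': 23, 'a': 39}
mapping['b'] = 76  # -> mapping = {'z': 23, 'a': 39, 'b': 76}
mapping['z'] = 137  # -> mapping = {'z': 137, 'a': 39, 'b': 76}
ans = mapping['z']  # -> ans = 137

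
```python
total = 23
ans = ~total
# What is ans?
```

Answer: -24

Derivation:
Trace (tracking ans):
total = 23  # -> total = 23
ans = ~total  # -> ans = -24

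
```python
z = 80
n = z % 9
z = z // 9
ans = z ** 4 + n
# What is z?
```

Answer: 8

Derivation:
Trace (tracking z):
z = 80  # -> z = 80
n = z % 9  # -> n = 8
z = z // 9  # -> z = 8
ans = z ** 4 + n  # -> ans = 4104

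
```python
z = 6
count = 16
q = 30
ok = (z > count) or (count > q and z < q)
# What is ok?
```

Answer: False

Derivation:
Trace (tracking ok):
z = 6  # -> z = 6
count = 16  # -> count = 16
q = 30  # -> q = 30
ok = z > count or (count > q and z < q)  # -> ok = False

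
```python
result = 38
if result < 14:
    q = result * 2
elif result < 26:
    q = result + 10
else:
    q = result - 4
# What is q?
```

Trace (tracking q):
result = 38  # -> result = 38
if result < 14:  # condition is False
elif result < 26:  # condition is False
else:
    q = result - 4  # -> q = 34

Answer: 34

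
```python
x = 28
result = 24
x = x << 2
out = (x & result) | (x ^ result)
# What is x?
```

Trace (tracking x):
x = 28  # -> x = 28
result = 24  # -> result = 24
x = x << 2  # -> x = 112
out = x & result | x ^ result  # -> out = 120

Answer: 112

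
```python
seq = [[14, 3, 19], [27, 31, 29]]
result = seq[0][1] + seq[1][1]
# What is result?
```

Trace (tracking result):
seq = [[14, 3, 19], [27, 31, 29]]  # -> seq = [[14, 3, 19], [27, 31, 29]]
result = seq[0][1] + seq[1][1]  # -> result = 34

Answer: 34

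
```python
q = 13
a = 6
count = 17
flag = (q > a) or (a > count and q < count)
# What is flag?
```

Answer: True

Derivation:
Trace (tracking flag):
q = 13  # -> q = 13
a = 6  # -> a = 6
count = 17  # -> count = 17
flag = q > a or (a > count and q < count)  # -> flag = True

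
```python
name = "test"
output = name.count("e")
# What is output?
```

Trace (tracking output):
name = 'test'  # -> name = 'test'
output = name.count('e')  # -> output = 1

Answer: 1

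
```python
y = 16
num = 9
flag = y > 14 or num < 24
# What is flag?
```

Trace (tracking flag):
y = 16  # -> y = 16
num = 9  # -> num = 9
flag = y > 14 or num < 24  # -> flag = True

Answer: True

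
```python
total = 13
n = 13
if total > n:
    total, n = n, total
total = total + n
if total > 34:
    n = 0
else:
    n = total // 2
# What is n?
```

Answer: 13

Derivation:
Trace (tracking n):
total = 13  # -> total = 13
n = 13  # -> n = 13
if total > n:  # condition is False
total = total + n  # -> total = 26
if total > 34:  # condition is False
else:
    n = total // 2  # -> n = 13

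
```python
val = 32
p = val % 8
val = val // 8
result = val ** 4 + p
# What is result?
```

Trace (tracking result):
val = 32  # -> val = 32
p = val % 8  # -> p = 0
val = val // 8  # -> val = 4
result = val ** 4 + p  # -> result = 256

Answer: 256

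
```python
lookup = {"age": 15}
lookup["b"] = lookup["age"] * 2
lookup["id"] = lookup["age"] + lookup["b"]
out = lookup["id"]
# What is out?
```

Answer: 45

Derivation:
Trace (tracking out):
lookup = {'age': 15}  # -> lookup = {'age': 15}
lookup['b'] = lookup['age'] * 2  # -> lookup = {'age': 15, 'b': 30}
lookup['id'] = lookup['age'] + lookup['b']  # -> lookup = {'age': 15, 'b': 30, 'id': 45}
out = lookup['id']  # -> out = 45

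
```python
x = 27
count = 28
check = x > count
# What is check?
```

Answer: False

Derivation:
Trace (tracking check):
x = 27  # -> x = 27
count = 28  # -> count = 28
check = x > count  # -> check = False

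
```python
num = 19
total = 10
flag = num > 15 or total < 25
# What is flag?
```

Answer: True

Derivation:
Trace (tracking flag):
num = 19  # -> num = 19
total = 10  # -> total = 10
flag = num > 15 or total < 25  # -> flag = True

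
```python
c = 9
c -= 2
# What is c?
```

Answer: 7

Derivation:
Trace (tracking c):
c = 9  # -> c = 9
c -= 2  # -> c = 7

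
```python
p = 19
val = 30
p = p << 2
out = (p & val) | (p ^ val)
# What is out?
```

Trace (tracking out):
p = 19  # -> p = 19
val = 30  # -> val = 30
p = p << 2  # -> p = 76
out = p & val | p ^ val  # -> out = 94

Answer: 94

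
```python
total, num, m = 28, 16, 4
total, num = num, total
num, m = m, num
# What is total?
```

Trace (tracking total):
total, num, m = (28, 16, 4)  # -> total = 28, num = 16, m = 4
total, num = (num, total)  # -> total = 16, num = 28
num, m = (m, num)  # -> num = 4, m = 28

Answer: 16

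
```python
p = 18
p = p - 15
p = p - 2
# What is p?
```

Answer: 1

Derivation:
Trace (tracking p):
p = 18  # -> p = 18
p = p - 15  # -> p = 3
p = p - 2  # -> p = 1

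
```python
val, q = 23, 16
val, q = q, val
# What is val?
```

Trace (tracking val):
val, q = (23, 16)  # -> val = 23, q = 16
val, q = (q, val)  # -> val = 16, q = 23

Answer: 16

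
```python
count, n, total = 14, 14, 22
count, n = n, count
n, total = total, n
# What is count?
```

Trace (tracking count):
count, n, total = (14, 14, 22)  # -> count = 14, n = 14, total = 22
count, n = (n, count)  # -> count = 14, n = 14
n, total = (total, n)  # -> n = 22, total = 14

Answer: 14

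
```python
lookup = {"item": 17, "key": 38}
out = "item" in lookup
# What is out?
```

Answer: True

Derivation:
Trace (tracking out):
lookup = {'item': 17, 'key': 38}  # -> lookup = {'item': 17, 'key': 38}
out = 'item' in lookup  # -> out = True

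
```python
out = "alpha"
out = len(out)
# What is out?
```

Trace (tracking out):
out = 'alpha'  # -> out = 'alpha'
out = len(out)  # -> out = 5

Answer: 5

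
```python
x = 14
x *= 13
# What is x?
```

Answer: 182

Derivation:
Trace (tracking x):
x = 14  # -> x = 14
x *= 13  # -> x = 182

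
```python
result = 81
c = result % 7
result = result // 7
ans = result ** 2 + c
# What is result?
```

Trace (tracking result):
result = 81  # -> result = 81
c = result % 7  # -> c = 4
result = result // 7  # -> result = 11
ans = result ** 2 + c  # -> ans = 125

Answer: 11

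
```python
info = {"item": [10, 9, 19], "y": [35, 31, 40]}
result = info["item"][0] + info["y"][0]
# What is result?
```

Trace (tracking result):
info = {'item': [10, 9, 19], 'y': [35, 31, 40]}  # -> info = {'item': [10, 9, 19], 'y': [35, 31, 40]}
result = info['item'][0] + info['y'][0]  # -> result = 45

Answer: 45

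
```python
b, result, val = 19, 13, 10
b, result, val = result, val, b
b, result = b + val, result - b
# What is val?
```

Trace (tracking val):
b, result, val = (19, 13, 10)  # -> b = 19, result = 13, val = 10
b, result, val = (result, val, b)  # -> b = 13, result = 10, val = 19
b, result = (b + val, result - b)  # -> b = 32, result = -3

Answer: 19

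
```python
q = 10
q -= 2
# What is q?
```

Answer: 8

Derivation:
Trace (tracking q):
q = 10  # -> q = 10
q -= 2  # -> q = 8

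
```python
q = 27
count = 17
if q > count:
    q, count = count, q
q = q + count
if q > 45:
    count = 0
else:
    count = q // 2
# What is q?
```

Trace (tracking q):
q = 27  # -> q = 27
count = 17  # -> count = 17
if q > count:  # condition is True
    q, count = (count, q)  # -> q = 17, count = 27
q = q + count  # -> q = 44
if q > 45:  # condition is False
else:
    count = q // 2  # -> count = 22

Answer: 44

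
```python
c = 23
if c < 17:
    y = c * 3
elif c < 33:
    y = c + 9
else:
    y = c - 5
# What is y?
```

Answer: 32

Derivation:
Trace (tracking y):
c = 23  # -> c = 23
if c < 17:  # condition is False
elif c < 33:  # condition is True
    y = c + 9  # -> y = 32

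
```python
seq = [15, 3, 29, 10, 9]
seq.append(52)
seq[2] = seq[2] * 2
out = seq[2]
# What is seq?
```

Trace (tracking seq):
seq = [15, 3, 29, 10, 9]  # -> seq = [15, 3, 29, 10, 9]
seq.append(52)  # -> seq = [15, 3, 29, 10, 9, 52]
seq[2] = seq[2] * 2  # -> seq = [15, 3, 58, 10, 9, 52]
out = seq[2]  # -> out = 58

Answer: [15, 3, 58, 10, 9, 52]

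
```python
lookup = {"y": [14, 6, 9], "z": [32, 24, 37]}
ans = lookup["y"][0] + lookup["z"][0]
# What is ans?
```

Trace (tracking ans):
lookup = {'y': [14, 6, 9], 'z': [32, 24, 37]}  # -> lookup = {'y': [14, 6, 9], 'z': [32, 24, 37]}
ans = lookup['y'][0] + lookup['z'][0]  # -> ans = 46

Answer: 46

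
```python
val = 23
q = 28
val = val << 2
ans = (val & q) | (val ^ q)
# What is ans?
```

Answer: 92

Derivation:
Trace (tracking ans):
val = 23  # -> val = 23
q = 28  # -> q = 28
val = val << 2  # -> val = 92
ans = val & q | val ^ q  # -> ans = 92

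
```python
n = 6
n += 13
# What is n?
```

Trace (tracking n):
n = 6  # -> n = 6
n += 13  # -> n = 19

Answer: 19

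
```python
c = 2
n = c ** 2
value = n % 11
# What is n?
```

Trace (tracking n):
c = 2  # -> c = 2
n = c ** 2  # -> n = 4
value = n % 11  # -> value = 4

Answer: 4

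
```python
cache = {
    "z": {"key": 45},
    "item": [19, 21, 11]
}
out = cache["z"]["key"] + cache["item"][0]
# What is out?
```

Trace (tracking out):
cache = {'z': {'key': 45}, 'item': [19, 21, 11]}  # -> cache = {'z': {'key': 45}, 'item': [19, 21, 11]}
out = cache['z']['key'] + cache['item'][0]  # -> out = 64

Answer: 64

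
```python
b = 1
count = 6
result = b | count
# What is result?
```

Trace (tracking result):
b = 1  # -> b = 1
count = 6  # -> count = 6
result = b | count  # -> result = 7

Answer: 7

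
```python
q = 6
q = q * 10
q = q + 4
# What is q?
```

Trace (tracking q):
q = 6  # -> q = 6
q = q * 10  # -> q = 60
q = q + 4  # -> q = 64

Answer: 64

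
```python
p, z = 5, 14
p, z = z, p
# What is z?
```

Answer: 5

Derivation:
Trace (tracking z):
p, z = (5, 14)  # -> p = 5, z = 14
p, z = (z, p)  # -> p = 14, z = 5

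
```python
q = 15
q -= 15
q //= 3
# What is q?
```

Trace (tracking q):
q = 15  # -> q = 15
q -= 15  # -> q = 0
q //= 3  # -> q = 0

Answer: 0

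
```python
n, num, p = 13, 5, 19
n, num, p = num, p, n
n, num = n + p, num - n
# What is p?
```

Trace (tracking p):
n, num, p = (13, 5, 19)  # -> n = 13, num = 5, p = 19
n, num, p = (num, p, n)  # -> n = 5, num = 19, p = 13
n, num = (n + p, num - n)  # -> n = 18, num = 14

Answer: 13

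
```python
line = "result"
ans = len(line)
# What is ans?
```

Trace (tracking ans):
line = 'result'  # -> line = 'result'
ans = len(line)  # -> ans = 6

Answer: 6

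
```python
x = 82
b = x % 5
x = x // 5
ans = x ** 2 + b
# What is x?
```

Trace (tracking x):
x = 82  # -> x = 82
b = x % 5  # -> b = 2
x = x // 5  # -> x = 16
ans = x ** 2 + b  # -> ans = 258

Answer: 16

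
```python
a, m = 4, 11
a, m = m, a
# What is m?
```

Answer: 4

Derivation:
Trace (tracking m):
a, m = (4, 11)  # -> a = 4, m = 11
a, m = (m, a)  # -> a = 11, m = 4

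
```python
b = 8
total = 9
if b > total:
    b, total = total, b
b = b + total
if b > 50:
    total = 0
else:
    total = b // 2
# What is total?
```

Trace (tracking total):
b = 8  # -> b = 8
total = 9  # -> total = 9
if b > total:  # condition is False
b = b + total  # -> b = 17
if b > 50:  # condition is False
else:
    total = b // 2  # -> total = 8

Answer: 8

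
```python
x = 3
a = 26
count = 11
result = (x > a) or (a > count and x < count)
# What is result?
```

Answer: True

Derivation:
Trace (tracking result):
x = 3  # -> x = 3
a = 26  # -> a = 26
count = 11  # -> count = 11
result = x > a or (a > count and x < count)  # -> result = True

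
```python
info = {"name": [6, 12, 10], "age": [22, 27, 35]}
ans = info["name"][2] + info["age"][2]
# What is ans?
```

Answer: 45

Derivation:
Trace (tracking ans):
info = {'name': [6, 12, 10], 'age': [22, 27, 35]}  # -> info = {'name': [6, 12, 10], 'age': [22, 27, 35]}
ans = info['name'][2] + info['age'][2]  # -> ans = 45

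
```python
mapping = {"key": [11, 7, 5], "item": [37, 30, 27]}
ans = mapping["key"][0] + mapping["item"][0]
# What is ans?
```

Trace (tracking ans):
mapping = {'key': [11, 7, 5], 'item': [37, 30, 27]}  # -> mapping = {'key': [11, 7, 5], 'item': [37, 30, 27]}
ans = mapping['key'][0] + mapping['item'][0]  # -> ans = 48

Answer: 48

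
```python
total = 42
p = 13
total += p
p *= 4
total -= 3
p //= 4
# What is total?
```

Answer: 52

Derivation:
Trace (tracking total):
total = 42  # -> total = 42
p = 13  # -> p = 13
total += p  # -> total = 55
p *= 4  # -> p = 52
total -= 3  # -> total = 52
p //= 4  # -> p = 13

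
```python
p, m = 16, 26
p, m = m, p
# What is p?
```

Trace (tracking p):
p, m = (16, 26)  # -> p = 16, m = 26
p, m = (m, p)  # -> p = 26, m = 16

Answer: 26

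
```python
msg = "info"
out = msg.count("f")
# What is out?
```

Answer: 1

Derivation:
Trace (tracking out):
msg = 'info'  # -> msg = 'info'
out = msg.count('f')  # -> out = 1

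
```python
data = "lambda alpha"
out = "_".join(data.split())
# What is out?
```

Trace (tracking out):
data = 'lambda alpha'  # -> data = 'lambda alpha'
out = '_'.join(data.split())  # -> out = 'lambda_alpha'

Answer: 'lambda_alpha'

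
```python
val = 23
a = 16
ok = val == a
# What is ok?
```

Trace (tracking ok):
val = 23  # -> val = 23
a = 16  # -> a = 16
ok = val == a  # -> ok = False

Answer: False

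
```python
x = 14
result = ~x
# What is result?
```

Trace (tracking result):
x = 14  # -> x = 14
result = ~x  # -> result = -15

Answer: -15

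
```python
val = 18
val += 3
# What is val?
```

Trace (tracking val):
val = 18  # -> val = 18
val += 3  # -> val = 21

Answer: 21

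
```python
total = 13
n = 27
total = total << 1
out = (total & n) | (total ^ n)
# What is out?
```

Answer: 27

Derivation:
Trace (tracking out):
total = 13  # -> total = 13
n = 27  # -> n = 27
total = total << 1  # -> total = 26
out = total & n | total ^ n  # -> out = 27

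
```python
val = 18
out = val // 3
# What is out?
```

Trace (tracking out):
val = 18  # -> val = 18
out = val // 3  # -> out = 6

Answer: 6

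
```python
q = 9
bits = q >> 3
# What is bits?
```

Answer: 1

Derivation:
Trace (tracking bits):
q = 9  # -> q = 9
bits = q >> 3  # -> bits = 1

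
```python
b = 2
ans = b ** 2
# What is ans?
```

Trace (tracking ans):
b = 2  # -> b = 2
ans = b ** 2  # -> ans = 4

Answer: 4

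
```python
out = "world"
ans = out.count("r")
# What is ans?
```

Answer: 1

Derivation:
Trace (tracking ans):
out = 'world'  # -> out = 'world'
ans = out.count('r')  # -> ans = 1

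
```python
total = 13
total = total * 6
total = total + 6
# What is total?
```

Answer: 84

Derivation:
Trace (tracking total):
total = 13  # -> total = 13
total = total * 6  # -> total = 78
total = total + 6  # -> total = 84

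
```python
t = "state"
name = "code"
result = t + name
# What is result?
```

Trace (tracking result):
t = 'state'  # -> t = 'state'
name = 'code'  # -> name = 'code'
result = t + name  # -> result = 'statecode'

Answer: 'statecode'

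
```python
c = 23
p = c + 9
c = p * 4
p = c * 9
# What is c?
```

Answer: 128

Derivation:
Trace (tracking c):
c = 23  # -> c = 23
p = c + 9  # -> p = 32
c = p * 4  # -> c = 128
p = c * 9  # -> p = 1152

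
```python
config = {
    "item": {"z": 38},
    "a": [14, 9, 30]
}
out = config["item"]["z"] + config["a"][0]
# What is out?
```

Trace (tracking out):
config = {'item': {'z': 38}, 'a': [14, 9, 30]}  # -> config = {'item': {'z': 38}, 'a': [14, 9, 30]}
out = config['item']['z'] + config['a'][0]  # -> out = 52

Answer: 52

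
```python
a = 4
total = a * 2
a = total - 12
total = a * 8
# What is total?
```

Answer: -32

Derivation:
Trace (tracking total):
a = 4  # -> a = 4
total = a * 2  # -> total = 8
a = total - 12  # -> a = -4
total = a * 8  # -> total = -32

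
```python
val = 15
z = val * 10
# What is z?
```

Trace (tracking z):
val = 15  # -> val = 15
z = val * 10  # -> z = 150

Answer: 150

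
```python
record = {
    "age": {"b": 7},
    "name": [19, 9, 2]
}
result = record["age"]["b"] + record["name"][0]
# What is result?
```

Trace (tracking result):
record = {'age': {'b': 7}, 'name': [19, 9, 2]}  # -> record = {'age': {'b': 7}, 'name': [19, 9, 2]}
result = record['age']['b'] + record['name'][0]  # -> result = 26

Answer: 26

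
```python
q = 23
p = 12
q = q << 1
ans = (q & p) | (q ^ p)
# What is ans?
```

Trace (tracking ans):
q = 23  # -> q = 23
p = 12  # -> p = 12
q = q << 1  # -> q = 46
ans = q & p | q ^ p  # -> ans = 46

Answer: 46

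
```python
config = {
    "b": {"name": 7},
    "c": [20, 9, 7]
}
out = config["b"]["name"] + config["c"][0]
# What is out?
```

Answer: 27

Derivation:
Trace (tracking out):
config = {'b': {'name': 7}, 'c': [20, 9, 7]}  # -> config = {'b': {'name': 7}, 'c': [20, 9, 7]}
out = config['b']['name'] + config['c'][0]  # -> out = 27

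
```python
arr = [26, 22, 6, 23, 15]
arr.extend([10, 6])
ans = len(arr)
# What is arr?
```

Trace (tracking arr):
arr = [26, 22, 6, 23, 15]  # -> arr = [26, 22, 6, 23, 15]
arr.extend([10, 6])  # -> arr = [26, 22, 6, 23, 15, 10, 6]
ans = len(arr)  # -> ans = 7

Answer: [26, 22, 6, 23, 15, 10, 6]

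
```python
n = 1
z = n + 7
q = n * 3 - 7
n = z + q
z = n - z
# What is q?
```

Answer: -4

Derivation:
Trace (tracking q):
n = 1  # -> n = 1
z = n + 7  # -> z = 8
q = n * 3 - 7  # -> q = -4
n = z + q  # -> n = 4
z = n - z  # -> z = -4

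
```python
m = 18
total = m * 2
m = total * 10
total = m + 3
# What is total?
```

Trace (tracking total):
m = 18  # -> m = 18
total = m * 2  # -> total = 36
m = total * 10  # -> m = 360
total = m + 3  # -> total = 363

Answer: 363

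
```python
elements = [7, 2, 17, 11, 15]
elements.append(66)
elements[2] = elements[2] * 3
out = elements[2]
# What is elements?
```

Trace (tracking elements):
elements = [7, 2, 17, 11, 15]  # -> elements = [7, 2, 17, 11, 15]
elements.append(66)  # -> elements = [7, 2, 17, 11, 15, 66]
elements[2] = elements[2] * 3  # -> elements = [7, 2, 51, 11, 15, 66]
out = elements[2]  # -> out = 51

Answer: [7, 2, 51, 11, 15, 66]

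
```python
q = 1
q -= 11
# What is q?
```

Answer: -10

Derivation:
Trace (tracking q):
q = 1  # -> q = 1
q -= 11  # -> q = -10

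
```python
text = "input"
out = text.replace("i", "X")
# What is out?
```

Trace (tracking out):
text = 'input'  # -> text = 'input'
out = text.replace('i', 'X')  # -> out = 'Xnput'

Answer: 'Xnput'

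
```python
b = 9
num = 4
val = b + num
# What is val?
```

Trace (tracking val):
b = 9  # -> b = 9
num = 4  # -> num = 4
val = b + num  # -> val = 13

Answer: 13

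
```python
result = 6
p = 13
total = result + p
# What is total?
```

Answer: 19

Derivation:
Trace (tracking total):
result = 6  # -> result = 6
p = 13  # -> p = 13
total = result + p  # -> total = 19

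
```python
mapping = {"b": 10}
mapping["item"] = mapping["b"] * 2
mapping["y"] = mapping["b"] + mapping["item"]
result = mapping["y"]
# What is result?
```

Trace (tracking result):
mapping = {'b': 10}  # -> mapping = {'b': 10}
mapping['item'] = mapping['b'] * 2  # -> mapping = {'b': 10, 'item': 20}
mapping['y'] = mapping['b'] + mapping['item']  # -> mapping = {'b': 10, 'item': 20, 'y': 30}
result = mapping['y']  # -> result = 30

Answer: 30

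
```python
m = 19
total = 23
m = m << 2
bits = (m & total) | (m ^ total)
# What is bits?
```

Trace (tracking bits):
m = 19  # -> m = 19
total = 23  # -> total = 23
m = m << 2  # -> m = 76
bits = m & total | m ^ total  # -> bits = 95

Answer: 95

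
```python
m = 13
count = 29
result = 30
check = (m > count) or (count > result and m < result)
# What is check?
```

Trace (tracking check):
m = 13  # -> m = 13
count = 29  # -> count = 29
result = 30  # -> result = 30
check = m > count or (count > result and m < result)  # -> check = False

Answer: False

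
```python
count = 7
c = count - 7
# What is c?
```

Trace (tracking c):
count = 7  # -> count = 7
c = count - 7  # -> c = 0

Answer: 0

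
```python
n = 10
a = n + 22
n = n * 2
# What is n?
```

Trace (tracking n):
n = 10  # -> n = 10
a = n + 22  # -> a = 32
n = n * 2  # -> n = 20

Answer: 20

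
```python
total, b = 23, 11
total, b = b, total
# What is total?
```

Answer: 11

Derivation:
Trace (tracking total):
total, b = (23, 11)  # -> total = 23, b = 11
total, b = (b, total)  # -> total = 11, b = 23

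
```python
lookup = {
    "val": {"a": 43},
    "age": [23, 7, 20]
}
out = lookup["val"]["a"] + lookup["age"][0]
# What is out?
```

Answer: 66

Derivation:
Trace (tracking out):
lookup = {'val': {'a': 43}, 'age': [23, 7, 20]}  # -> lookup = {'val': {'a': 43}, 'age': [23, 7, 20]}
out = lookup['val']['a'] + lookup['age'][0]  # -> out = 66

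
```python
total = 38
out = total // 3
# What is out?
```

Answer: 12

Derivation:
Trace (tracking out):
total = 38  # -> total = 38
out = total // 3  # -> out = 12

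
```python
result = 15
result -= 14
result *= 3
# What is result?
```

Trace (tracking result):
result = 15  # -> result = 15
result -= 14  # -> result = 1
result *= 3  # -> result = 3

Answer: 3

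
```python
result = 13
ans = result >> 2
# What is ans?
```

Answer: 3

Derivation:
Trace (tracking ans):
result = 13  # -> result = 13
ans = result >> 2  # -> ans = 3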